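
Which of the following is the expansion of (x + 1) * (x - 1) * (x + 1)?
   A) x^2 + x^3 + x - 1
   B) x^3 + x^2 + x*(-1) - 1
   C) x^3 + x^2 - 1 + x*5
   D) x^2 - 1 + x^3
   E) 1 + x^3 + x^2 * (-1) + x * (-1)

Expanding (x + 1) * (x - 1) * (x + 1):
= x^3 + x^2 + x*(-1) - 1
B) x^3 + x^2 + x*(-1) - 1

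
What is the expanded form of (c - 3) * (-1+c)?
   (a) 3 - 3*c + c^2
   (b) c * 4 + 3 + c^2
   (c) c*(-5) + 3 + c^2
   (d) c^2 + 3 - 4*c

Expanding (c - 3) * (-1+c):
= c^2 + 3 - 4*c
d) c^2 + 3 - 4*c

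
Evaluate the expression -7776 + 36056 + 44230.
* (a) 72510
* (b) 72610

First: -7776 + 36056 = 28280
Then: 28280 + 44230 = 72510
a) 72510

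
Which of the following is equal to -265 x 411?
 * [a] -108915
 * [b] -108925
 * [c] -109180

-265 * 411 = -108915
a) -108915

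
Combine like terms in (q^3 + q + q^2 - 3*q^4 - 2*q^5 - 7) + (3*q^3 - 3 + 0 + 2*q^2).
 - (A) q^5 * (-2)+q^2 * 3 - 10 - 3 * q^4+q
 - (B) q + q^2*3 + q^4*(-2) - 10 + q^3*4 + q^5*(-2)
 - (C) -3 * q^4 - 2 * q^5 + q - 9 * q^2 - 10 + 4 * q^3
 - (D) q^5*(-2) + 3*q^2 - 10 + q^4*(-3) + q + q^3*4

Adding the polynomials and combining like terms:
(q^3 + q + q^2 - 3*q^4 - 2*q^5 - 7) + (3*q^3 - 3 + 0 + 2*q^2)
= q^5*(-2) + 3*q^2 - 10 + q^4*(-3) + q + q^3*4
D) q^5*(-2) + 3*q^2 - 10 + q^4*(-3) + q + q^3*4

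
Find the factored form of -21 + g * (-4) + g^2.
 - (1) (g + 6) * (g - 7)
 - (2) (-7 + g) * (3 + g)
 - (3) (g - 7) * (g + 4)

We need to factor -21 + g * (-4) + g^2.
The factored form is (-7 + g) * (3 + g).
2) (-7 + g) * (3 + g)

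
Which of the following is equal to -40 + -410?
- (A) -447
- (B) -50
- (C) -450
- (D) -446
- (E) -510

-40 + -410 = -450
C) -450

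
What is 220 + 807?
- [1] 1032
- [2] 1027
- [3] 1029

220 + 807 = 1027
2) 1027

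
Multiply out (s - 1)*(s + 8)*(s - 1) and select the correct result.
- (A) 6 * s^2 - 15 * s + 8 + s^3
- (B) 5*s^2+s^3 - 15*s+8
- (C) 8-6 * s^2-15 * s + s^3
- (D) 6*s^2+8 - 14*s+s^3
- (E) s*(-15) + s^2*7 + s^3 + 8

Expanding (s - 1)*(s + 8)*(s - 1):
= 6 * s^2 - 15 * s + 8 + s^3
A) 6 * s^2 - 15 * s + 8 + s^3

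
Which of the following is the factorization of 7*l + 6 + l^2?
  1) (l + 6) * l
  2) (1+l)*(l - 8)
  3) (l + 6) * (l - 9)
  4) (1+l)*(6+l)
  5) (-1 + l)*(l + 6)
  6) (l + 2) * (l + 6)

We need to factor 7*l + 6 + l^2.
The factored form is (1+l)*(6+l).
4) (1+l)*(6+l)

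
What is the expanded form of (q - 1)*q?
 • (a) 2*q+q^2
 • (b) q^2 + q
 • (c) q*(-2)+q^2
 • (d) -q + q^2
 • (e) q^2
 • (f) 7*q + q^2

Expanding (q - 1)*q:
= -q + q^2
d) -q + q^2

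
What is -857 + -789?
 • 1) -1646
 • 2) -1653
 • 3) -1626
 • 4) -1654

-857 + -789 = -1646
1) -1646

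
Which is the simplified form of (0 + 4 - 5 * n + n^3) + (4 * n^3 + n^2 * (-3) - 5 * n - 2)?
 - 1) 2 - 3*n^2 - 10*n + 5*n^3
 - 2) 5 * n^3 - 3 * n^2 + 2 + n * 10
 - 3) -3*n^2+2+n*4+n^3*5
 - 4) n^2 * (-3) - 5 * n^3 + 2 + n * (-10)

Adding the polynomials and combining like terms:
(0 + 4 - 5*n + n^3) + (4*n^3 + n^2*(-3) - 5*n - 2)
= 2 - 3*n^2 - 10*n + 5*n^3
1) 2 - 3*n^2 - 10*n + 5*n^3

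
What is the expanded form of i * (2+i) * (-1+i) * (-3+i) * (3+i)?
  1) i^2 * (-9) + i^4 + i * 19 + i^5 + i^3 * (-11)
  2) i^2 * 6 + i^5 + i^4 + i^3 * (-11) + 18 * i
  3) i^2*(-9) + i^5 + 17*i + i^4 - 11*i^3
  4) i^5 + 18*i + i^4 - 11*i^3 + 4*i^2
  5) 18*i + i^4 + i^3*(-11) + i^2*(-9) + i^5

Expanding i * (2+i) * (-1+i) * (-3+i) * (3+i):
= 18*i + i^4 + i^3*(-11) + i^2*(-9) + i^5
5) 18*i + i^4 + i^3*(-11) + i^2*(-9) + i^5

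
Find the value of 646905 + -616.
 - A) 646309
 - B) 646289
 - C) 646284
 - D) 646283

646905 + -616 = 646289
B) 646289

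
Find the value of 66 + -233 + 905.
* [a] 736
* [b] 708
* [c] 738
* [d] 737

First: 66 + -233 = -167
Then: -167 + 905 = 738
c) 738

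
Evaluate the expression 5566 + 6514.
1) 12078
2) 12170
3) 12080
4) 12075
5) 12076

5566 + 6514 = 12080
3) 12080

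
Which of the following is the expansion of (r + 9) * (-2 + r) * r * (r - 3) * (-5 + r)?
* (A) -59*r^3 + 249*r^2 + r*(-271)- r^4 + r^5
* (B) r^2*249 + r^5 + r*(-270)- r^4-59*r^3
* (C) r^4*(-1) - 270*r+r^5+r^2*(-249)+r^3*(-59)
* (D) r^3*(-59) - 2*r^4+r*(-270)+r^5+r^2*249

Expanding (r + 9) * (-2 + r) * r * (r - 3) * (-5 + r):
= r^2*249 + r^5 + r*(-270)- r^4-59*r^3
B) r^2*249 + r^5 + r*(-270)- r^4-59*r^3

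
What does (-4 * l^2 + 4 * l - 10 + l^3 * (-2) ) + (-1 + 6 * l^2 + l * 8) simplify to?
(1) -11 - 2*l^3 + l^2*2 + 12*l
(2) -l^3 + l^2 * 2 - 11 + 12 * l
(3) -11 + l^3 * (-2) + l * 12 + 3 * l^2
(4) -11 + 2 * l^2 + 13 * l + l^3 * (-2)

Adding the polynomials and combining like terms:
(-4*l^2 + 4*l - 10 + l^3*(-2)) + (-1 + 6*l^2 + l*8)
= -11 - 2*l^3 + l^2*2 + 12*l
1) -11 - 2*l^3 + l^2*2 + 12*l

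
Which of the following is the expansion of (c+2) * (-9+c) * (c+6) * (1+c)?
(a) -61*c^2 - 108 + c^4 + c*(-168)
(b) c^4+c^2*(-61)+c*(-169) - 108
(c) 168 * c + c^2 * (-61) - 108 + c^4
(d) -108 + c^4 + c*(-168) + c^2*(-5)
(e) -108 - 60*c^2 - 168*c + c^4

Expanding (c+2) * (-9+c) * (c+6) * (1+c):
= -61*c^2 - 108 + c^4 + c*(-168)
a) -61*c^2 - 108 + c^4 + c*(-168)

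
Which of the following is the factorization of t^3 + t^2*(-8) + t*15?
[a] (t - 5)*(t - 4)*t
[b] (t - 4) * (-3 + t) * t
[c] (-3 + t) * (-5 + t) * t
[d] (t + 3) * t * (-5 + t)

We need to factor t^3 + t^2*(-8) + t*15.
The factored form is (-3 + t) * (-5 + t) * t.
c) (-3 + t) * (-5 + t) * t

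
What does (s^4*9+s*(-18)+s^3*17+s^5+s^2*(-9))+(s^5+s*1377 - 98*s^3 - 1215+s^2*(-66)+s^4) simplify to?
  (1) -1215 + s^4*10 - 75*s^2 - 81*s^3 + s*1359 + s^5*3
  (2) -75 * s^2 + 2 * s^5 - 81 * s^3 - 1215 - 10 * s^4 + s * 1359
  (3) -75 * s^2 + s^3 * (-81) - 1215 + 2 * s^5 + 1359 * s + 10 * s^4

Adding the polynomials and combining like terms:
(s^4*9 + s*(-18) + s^3*17 + s^5 + s^2*(-9)) + (s^5 + s*1377 - 98*s^3 - 1215 + s^2*(-66) + s^4)
= -75 * s^2 + s^3 * (-81) - 1215 + 2 * s^5 + 1359 * s + 10 * s^4
3) -75 * s^2 + s^3 * (-81) - 1215 + 2 * s^5 + 1359 * s + 10 * s^4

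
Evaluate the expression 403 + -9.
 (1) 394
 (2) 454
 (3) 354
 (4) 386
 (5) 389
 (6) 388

403 + -9 = 394
1) 394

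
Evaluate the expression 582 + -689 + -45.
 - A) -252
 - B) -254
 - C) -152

First: 582 + -689 = -107
Then: -107 + -45 = -152
C) -152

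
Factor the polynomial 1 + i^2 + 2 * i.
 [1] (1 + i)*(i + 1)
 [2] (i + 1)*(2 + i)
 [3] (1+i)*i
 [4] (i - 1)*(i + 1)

We need to factor 1 + i^2 + 2 * i.
The factored form is (1 + i)*(i + 1).
1) (1 + i)*(i + 1)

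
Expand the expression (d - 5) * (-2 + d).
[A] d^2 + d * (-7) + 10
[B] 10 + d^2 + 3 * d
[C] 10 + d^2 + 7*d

Expanding (d - 5) * (-2 + d):
= d^2 + d * (-7) + 10
A) d^2 + d * (-7) + 10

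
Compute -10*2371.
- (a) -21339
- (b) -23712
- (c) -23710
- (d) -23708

-10 * 2371 = -23710
c) -23710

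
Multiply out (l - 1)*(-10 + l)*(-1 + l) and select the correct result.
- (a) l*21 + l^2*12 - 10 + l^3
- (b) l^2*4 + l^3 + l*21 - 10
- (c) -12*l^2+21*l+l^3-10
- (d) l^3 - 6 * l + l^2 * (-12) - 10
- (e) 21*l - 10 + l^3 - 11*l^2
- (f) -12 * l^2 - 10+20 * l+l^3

Expanding (l - 1)*(-10 + l)*(-1 + l):
= -12*l^2+21*l+l^3-10
c) -12*l^2+21*l+l^3-10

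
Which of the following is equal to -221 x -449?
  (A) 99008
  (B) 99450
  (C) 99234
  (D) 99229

-221 * -449 = 99229
D) 99229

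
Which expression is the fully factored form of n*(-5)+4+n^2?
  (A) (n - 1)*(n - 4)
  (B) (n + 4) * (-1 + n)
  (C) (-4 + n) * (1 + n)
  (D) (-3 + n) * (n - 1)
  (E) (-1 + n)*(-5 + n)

We need to factor n*(-5)+4+n^2.
The factored form is (n - 1)*(n - 4).
A) (n - 1)*(n - 4)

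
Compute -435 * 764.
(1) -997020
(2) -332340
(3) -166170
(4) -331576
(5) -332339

-435 * 764 = -332340
2) -332340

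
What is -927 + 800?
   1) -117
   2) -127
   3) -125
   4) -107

-927 + 800 = -127
2) -127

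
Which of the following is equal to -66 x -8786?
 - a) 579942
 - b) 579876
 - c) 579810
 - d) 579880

-66 * -8786 = 579876
b) 579876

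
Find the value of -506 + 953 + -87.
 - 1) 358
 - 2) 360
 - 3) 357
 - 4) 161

First: -506 + 953 = 447
Then: 447 + -87 = 360
2) 360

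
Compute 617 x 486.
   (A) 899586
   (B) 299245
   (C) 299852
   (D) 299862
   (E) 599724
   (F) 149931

617 * 486 = 299862
D) 299862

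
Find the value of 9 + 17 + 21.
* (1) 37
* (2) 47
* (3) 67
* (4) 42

First: 9 + 17 = 26
Then: 26 + 21 = 47
2) 47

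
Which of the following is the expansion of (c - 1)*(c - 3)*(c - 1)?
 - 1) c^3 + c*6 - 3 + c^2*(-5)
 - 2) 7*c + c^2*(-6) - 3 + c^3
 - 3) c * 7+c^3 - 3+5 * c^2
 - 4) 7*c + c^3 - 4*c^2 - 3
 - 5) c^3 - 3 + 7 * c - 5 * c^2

Expanding (c - 1)*(c - 3)*(c - 1):
= c^3 - 3 + 7 * c - 5 * c^2
5) c^3 - 3 + 7 * c - 5 * c^2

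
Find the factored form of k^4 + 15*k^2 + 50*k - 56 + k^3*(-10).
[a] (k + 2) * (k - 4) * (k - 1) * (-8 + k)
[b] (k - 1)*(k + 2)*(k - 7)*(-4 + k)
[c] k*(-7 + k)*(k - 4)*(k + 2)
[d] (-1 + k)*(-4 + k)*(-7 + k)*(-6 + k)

We need to factor k^4 + 15*k^2 + 50*k - 56 + k^3*(-10).
The factored form is (k - 1)*(k + 2)*(k - 7)*(-4 + k).
b) (k - 1)*(k + 2)*(k - 7)*(-4 + k)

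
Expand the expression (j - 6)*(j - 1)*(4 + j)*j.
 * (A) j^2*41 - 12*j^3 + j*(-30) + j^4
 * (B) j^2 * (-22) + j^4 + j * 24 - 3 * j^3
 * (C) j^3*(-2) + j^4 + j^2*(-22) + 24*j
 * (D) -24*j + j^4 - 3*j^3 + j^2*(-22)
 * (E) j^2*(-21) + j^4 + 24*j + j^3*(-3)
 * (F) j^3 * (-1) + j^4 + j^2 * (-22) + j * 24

Expanding (j - 6)*(j - 1)*(4 + j)*j:
= j^2 * (-22) + j^4 + j * 24 - 3 * j^3
B) j^2 * (-22) + j^4 + j * 24 - 3 * j^3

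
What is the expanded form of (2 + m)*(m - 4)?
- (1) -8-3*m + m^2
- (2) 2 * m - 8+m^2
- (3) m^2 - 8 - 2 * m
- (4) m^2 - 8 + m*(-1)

Expanding (2 + m)*(m - 4):
= m^2 - 8 - 2 * m
3) m^2 - 8 - 2 * m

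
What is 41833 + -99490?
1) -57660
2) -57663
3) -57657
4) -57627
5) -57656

41833 + -99490 = -57657
3) -57657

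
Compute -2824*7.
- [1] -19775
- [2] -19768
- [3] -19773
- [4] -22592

-2824 * 7 = -19768
2) -19768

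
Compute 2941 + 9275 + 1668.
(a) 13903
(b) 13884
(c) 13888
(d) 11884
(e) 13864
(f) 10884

First: 2941 + 9275 = 12216
Then: 12216 + 1668 = 13884
b) 13884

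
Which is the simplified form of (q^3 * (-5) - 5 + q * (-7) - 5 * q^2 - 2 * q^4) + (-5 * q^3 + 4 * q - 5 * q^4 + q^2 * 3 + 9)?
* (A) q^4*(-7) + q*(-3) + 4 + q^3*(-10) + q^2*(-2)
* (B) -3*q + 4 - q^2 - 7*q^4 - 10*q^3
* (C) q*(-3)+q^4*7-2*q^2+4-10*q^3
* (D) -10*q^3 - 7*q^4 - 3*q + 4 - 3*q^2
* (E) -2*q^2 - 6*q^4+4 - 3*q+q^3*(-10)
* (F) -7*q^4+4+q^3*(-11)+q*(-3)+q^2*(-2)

Adding the polynomials and combining like terms:
(q^3*(-5) - 5 + q*(-7) - 5*q^2 - 2*q^4) + (-5*q^3 + 4*q - 5*q^4 + q^2*3 + 9)
= q^4*(-7) + q*(-3) + 4 + q^3*(-10) + q^2*(-2)
A) q^4*(-7) + q*(-3) + 4 + q^3*(-10) + q^2*(-2)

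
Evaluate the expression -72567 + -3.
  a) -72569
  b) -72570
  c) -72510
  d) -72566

-72567 + -3 = -72570
b) -72570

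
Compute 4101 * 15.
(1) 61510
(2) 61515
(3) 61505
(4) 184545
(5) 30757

4101 * 15 = 61515
2) 61515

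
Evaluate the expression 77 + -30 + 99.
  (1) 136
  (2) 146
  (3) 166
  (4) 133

First: 77 + -30 = 47
Then: 47 + 99 = 146
2) 146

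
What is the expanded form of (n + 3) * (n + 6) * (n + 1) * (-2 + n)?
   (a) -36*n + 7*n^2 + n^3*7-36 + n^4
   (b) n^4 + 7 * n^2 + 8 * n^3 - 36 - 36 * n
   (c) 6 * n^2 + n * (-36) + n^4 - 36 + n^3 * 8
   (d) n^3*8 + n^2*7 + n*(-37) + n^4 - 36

Expanding (n + 3) * (n + 6) * (n + 1) * (-2 + n):
= n^4 + 7 * n^2 + 8 * n^3 - 36 - 36 * n
b) n^4 + 7 * n^2 + 8 * n^3 - 36 - 36 * n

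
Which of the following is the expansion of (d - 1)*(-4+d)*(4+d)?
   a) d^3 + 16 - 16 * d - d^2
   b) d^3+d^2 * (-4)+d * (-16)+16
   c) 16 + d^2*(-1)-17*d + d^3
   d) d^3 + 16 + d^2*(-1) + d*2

Expanding (d - 1)*(-4+d)*(4+d):
= d^3 + 16 - 16 * d - d^2
a) d^3 + 16 - 16 * d - d^2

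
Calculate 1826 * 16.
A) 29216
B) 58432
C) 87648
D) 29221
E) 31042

1826 * 16 = 29216
A) 29216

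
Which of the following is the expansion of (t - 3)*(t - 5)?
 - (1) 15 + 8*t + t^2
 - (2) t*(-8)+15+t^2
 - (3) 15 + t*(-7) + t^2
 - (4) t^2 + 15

Expanding (t - 3)*(t - 5):
= t*(-8)+15+t^2
2) t*(-8)+15+t^2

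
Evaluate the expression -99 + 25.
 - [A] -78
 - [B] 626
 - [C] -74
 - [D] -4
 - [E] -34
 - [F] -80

-99 + 25 = -74
C) -74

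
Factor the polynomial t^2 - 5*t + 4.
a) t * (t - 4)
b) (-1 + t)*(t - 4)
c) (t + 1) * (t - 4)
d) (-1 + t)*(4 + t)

We need to factor t^2 - 5*t + 4.
The factored form is (-1 + t)*(t - 4).
b) (-1 + t)*(t - 4)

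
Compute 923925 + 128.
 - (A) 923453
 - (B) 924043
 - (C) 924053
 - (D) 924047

923925 + 128 = 924053
C) 924053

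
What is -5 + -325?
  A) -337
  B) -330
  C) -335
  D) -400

-5 + -325 = -330
B) -330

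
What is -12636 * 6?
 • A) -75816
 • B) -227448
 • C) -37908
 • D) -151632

-12636 * 6 = -75816
A) -75816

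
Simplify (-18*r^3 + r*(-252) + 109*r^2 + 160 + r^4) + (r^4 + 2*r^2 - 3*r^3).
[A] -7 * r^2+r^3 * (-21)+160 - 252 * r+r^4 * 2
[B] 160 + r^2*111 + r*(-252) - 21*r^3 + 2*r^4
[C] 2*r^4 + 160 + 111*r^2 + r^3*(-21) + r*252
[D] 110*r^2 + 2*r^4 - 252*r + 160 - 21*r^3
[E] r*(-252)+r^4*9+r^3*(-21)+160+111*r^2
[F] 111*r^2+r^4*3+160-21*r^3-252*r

Adding the polynomials and combining like terms:
(-18*r^3 + r*(-252) + 109*r^2 + 160 + r^4) + (r^4 + 2*r^2 - 3*r^3)
= 160 + r^2*111 + r*(-252) - 21*r^3 + 2*r^4
B) 160 + r^2*111 + r*(-252) - 21*r^3 + 2*r^4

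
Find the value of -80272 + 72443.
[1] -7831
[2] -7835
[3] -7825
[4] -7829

-80272 + 72443 = -7829
4) -7829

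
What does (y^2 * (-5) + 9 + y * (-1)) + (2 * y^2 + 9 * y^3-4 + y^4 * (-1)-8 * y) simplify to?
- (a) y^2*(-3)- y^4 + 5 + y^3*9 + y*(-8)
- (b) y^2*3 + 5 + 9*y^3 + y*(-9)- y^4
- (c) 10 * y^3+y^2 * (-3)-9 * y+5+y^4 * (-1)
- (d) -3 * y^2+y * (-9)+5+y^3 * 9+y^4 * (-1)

Adding the polynomials and combining like terms:
(y^2*(-5) + 9 + y*(-1)) + (2*y^2 + 9*y^3 - 4 + y^4*(-1) - 8*y)
= -3 * y^2+y * (-9)+5+y^3 * 9+y^4 * (-1)
d) -3 * y^2+y * (-9)+5+y^3 * 9+y^4 * (-1)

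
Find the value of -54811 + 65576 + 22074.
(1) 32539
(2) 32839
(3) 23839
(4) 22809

First: -54811 + 65576 = 10765
Then: 10765 + 22074 = 32839
2) 32839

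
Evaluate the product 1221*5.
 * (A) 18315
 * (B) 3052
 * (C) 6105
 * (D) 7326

1221 * 5 = 6105
C) 6105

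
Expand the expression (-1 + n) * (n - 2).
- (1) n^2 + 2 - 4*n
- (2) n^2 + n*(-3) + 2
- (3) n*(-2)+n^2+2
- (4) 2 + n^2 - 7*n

Expanding (-1 + n) * (n - 2):
= n^2 + n*(-3) + 2
2) n^2 + n*(-3) + 2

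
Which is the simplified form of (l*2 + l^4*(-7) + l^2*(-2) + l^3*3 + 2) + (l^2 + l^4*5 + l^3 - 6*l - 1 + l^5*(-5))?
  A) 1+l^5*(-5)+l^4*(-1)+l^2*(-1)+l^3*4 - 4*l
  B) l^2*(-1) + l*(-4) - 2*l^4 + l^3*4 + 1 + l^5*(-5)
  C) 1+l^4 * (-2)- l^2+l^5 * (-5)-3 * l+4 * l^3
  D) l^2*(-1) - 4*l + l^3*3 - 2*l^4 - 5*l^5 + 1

Adding the polynomials and combining like terms:
(l*2 + l^4*(-7) + l^2*(-2) + l^3*3 + 2) + (l^2 + l^4*5 + l^3 - 6*l - 1 + l^5*(-5))
= l^2*(-1) + l*(-4) - 2*l^4 + l^3*4 + 1 + l^5*(-5)
B) l^2*(-1) + l*(-4) - 2*l^4 + l^3*4 + 1 + l^5*(-5)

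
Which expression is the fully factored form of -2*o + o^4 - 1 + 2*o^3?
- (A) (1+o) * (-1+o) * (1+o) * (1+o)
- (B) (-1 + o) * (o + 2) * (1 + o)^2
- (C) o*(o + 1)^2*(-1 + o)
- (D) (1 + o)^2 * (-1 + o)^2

We need to factor -2*o + o^4 - 1 + 2*o^3.
The factored form is (1+o) * (-1+o) * (1+o) * (1+o).
A) (1+o) * (-1+o) * (1+o) * (1+o)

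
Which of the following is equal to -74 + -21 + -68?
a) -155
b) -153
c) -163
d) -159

First: -74 + -21 = -95
Then: -95 + -68 = -163
c) -163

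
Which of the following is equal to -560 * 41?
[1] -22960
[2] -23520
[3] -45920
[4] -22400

-560 * 41 = -22960
1) -22960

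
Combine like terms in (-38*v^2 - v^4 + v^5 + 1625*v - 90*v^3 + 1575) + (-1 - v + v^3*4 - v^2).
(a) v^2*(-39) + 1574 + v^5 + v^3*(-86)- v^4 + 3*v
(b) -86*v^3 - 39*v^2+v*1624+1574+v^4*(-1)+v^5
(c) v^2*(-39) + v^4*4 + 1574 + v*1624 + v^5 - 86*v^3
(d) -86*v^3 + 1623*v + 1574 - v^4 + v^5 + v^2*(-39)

Adding the polynomials and combining like terms:
(-38*v^2 - v^4 + v^5 + 1625*v - 90*v^3 + 1575) + (-1 - v + v^3*4 - v^2)
= -86*v^3 - 39*v^2+v*1624+1574+v^4*(-1)+v^5
b) -86*v^3 - 39*v^2+v*1624+1574+v^4*(-1)+v^5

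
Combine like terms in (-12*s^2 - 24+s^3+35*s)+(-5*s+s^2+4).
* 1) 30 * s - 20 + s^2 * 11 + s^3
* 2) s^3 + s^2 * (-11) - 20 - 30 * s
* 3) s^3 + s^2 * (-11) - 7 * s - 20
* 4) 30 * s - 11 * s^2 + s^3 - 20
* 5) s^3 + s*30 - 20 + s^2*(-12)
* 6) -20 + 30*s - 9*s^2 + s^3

Adding the polynomials and combining like terms:
(-12*s^2 - 24 + s^3 + 35*s) + (-5*s + s^2 + 4)
= 30 * s - 11 * s^2 + s^3 - 20
4) 30 * s - 11 * s^2 + s^3 - 20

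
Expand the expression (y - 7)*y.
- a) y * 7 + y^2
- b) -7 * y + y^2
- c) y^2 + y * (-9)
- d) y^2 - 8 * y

Expanding (y - 7)*y:
= -7 * y + y^2
b) -7 * y + y^2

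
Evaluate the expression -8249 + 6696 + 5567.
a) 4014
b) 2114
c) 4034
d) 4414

First: -8249 + 6696 = -1553
Then: -1553 + 5567 = 4014
a) 4014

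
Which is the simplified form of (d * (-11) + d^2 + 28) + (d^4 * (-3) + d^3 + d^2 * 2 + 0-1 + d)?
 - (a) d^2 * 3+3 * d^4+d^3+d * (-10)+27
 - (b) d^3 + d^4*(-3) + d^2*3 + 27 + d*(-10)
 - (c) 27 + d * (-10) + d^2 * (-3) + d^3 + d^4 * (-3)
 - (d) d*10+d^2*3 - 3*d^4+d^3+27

Adding the polynomials and combining like terms:
(d*(-11) + d^2 + 28) + (d^4*(-3) + d^3 + d^2*2 + 0 - 1 + d)
= d^3 + d^4*(-3) + d^2*3 + 27 + d*(-10)
b) d^3 + d^4*(-3) + d^2*3 + 27 + d*(-10)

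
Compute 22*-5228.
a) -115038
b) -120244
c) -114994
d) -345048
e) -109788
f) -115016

22 * -5228 = -115016
f) -115016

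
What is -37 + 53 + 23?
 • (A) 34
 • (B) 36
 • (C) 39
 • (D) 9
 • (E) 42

First: -37 + 53 = 16
Then: 16 + 23 = 39
C) 39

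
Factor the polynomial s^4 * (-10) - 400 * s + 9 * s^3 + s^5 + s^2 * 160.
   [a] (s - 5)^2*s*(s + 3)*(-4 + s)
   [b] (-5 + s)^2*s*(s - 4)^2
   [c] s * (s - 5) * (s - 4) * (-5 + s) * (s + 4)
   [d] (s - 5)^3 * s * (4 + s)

We need to factor s^4 * (-10) - 400 * s + 9 * s^3 + s^5 + s^2 * 160.
The factored form is s * (s - 5) * (s - 4) * (-5 + s) * (s + 4).
c) s * (s - 5) * (s - 4) * (-5 + s) * (s + 4)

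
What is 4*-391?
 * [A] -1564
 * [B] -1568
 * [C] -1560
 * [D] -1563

4 * -391 = -1564
A) -1564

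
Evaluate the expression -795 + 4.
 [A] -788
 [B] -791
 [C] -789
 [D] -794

-795 + 4 = -791
B) -791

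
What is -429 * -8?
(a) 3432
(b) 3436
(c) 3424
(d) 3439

-429 * -8 = 3432
a) 3432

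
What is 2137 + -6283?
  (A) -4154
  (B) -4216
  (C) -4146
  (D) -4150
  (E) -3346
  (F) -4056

2137 + -6283 = -4146
C) -4146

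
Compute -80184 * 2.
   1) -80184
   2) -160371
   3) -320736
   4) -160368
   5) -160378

-80184 * 2 = -160368
4) -160368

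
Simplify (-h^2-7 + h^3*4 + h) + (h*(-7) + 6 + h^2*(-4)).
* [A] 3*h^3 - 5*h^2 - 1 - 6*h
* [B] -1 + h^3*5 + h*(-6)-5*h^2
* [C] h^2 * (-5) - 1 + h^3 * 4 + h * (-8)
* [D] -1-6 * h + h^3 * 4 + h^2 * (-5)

Adding the polynomials and combining like terms:
(-h^2 - 7 + h^3*4 + h) + (h*(-7) + 6 + h^2*(-4))
= -1-6 * h + h^3 * 4 + h^2 * (-5)
D) -1-6 * h + h^3 * 4 + h^2 * (-5)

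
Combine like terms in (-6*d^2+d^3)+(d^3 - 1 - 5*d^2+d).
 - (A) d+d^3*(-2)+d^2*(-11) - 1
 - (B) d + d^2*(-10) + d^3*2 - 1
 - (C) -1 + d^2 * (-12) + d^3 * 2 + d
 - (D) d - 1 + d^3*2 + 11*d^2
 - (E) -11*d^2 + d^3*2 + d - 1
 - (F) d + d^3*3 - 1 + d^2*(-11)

Adding the polynomials and combining like terms:
(-6*d^2 + d^3) + (d^3 - 1 - 5*d^2 + d)
= -11*d^2 + d^3*2 + d - 1
E) -11*d^2 + d^3*2 + d - 1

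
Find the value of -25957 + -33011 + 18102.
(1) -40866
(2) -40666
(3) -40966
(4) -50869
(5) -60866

First: -25957 + -33011 = -58968
Then: -58968 + 18102 = -40866
1) -40866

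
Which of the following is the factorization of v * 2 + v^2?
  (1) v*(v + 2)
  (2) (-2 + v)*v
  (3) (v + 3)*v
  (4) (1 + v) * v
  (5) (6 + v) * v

We need to factor v * 2 + v^2.
The factored form is v*(v + 2).
1) v*(v + 2)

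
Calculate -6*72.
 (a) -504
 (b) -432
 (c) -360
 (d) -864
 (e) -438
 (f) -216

-6 * 72 = -432
b) -432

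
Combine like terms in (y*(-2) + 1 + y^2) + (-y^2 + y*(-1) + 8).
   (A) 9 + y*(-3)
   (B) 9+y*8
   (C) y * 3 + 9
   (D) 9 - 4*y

Adding the polynomials and combining like terms:
(y*(-2) + 1 + y^2) + (-y^2 + y*(-1) + 8)
= 9 + y*(-3)
A) 9 + y*(-3)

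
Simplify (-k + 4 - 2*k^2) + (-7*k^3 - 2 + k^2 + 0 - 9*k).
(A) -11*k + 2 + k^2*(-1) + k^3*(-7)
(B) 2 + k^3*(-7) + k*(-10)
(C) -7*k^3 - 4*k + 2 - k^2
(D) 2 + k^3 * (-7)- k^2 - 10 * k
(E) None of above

Adding the polynomials and combining like terms:
(-k + 4 - 2*k^2) + (-7*k^3 - 2 + k^2 + 0 - 9*k)
= 2 + k^3 * (-7)- k^2 - 10 * k
D) 2 + k^3 * (-7)- k^2 - 10 * k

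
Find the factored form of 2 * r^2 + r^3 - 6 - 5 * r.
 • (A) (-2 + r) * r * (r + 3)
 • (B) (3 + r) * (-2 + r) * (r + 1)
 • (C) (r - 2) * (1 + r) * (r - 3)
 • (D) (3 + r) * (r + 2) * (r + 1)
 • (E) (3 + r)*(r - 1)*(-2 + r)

We need to factor 2 * r^2 + r^3 - 6 - 5 * r.
The factored form is (3 + r) * (-2 + r) * (r + 1).
B) (3 + r) * (-2 + r) * (r + 1)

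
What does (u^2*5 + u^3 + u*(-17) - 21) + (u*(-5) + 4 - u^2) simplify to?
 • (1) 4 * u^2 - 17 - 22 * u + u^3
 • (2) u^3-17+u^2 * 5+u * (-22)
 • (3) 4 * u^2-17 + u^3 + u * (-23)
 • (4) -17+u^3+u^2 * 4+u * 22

Adding the polynomials and combining like terms:
(u^2*5 + u^3 + u*(-17) - 21) + (u*(-5) + 4 - u^2)
= 4 * u^2 - 17 - 22 * u + u^3
1) 4 * u^2 - 17 - 22 * u + u^3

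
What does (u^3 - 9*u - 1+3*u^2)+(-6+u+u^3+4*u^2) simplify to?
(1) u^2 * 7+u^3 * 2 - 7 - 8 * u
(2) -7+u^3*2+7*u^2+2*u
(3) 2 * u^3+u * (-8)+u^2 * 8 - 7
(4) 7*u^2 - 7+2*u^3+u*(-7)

Adding the polynomials and combining like terms:
(u^3 - 9*u - 1 + 3*u^2) + (-6 + u + u^3 + 4*u^2)
= u^2 * 7+u^3 * 2 - 7 - 8 * u
1) u^2 * 7+u^3 * 2 - 7 - 8 * u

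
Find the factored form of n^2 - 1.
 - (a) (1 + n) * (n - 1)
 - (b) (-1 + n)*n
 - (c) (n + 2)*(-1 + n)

We need to factor n^2 - 1.
The factored form is (1 + n) * (n - 1).
a) (1 + n) * (n - 1)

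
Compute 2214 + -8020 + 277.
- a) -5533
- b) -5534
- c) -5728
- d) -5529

First: 2214 + -8020 = -5806
Then: -5806 + 277 = -5529
d) -5529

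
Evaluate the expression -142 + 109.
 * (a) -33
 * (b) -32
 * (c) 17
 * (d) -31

-142 + 109 = -33
a) -33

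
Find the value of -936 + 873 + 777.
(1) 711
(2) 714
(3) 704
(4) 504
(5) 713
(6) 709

First: -936 + 873 = -63
Then: -63 + 777 = 714
2) 714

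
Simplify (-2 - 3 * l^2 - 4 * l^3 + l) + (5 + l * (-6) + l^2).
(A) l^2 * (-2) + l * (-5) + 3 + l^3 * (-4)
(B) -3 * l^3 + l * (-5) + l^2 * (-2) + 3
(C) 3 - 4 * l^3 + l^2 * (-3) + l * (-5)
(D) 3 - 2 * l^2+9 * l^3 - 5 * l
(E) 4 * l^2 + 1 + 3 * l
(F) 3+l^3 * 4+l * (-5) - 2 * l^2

Adding the polynomials and combining like terms:
(-2 - 3*l^2 - 4*l^3 + l) + (5 + l*(-6) + l^2)
= l^2 * (-2) + l * (-5) + 3 + l^3 * (-4)
A) l^2 * (-2) + l * (-5) + 3 + l^3 * (-4)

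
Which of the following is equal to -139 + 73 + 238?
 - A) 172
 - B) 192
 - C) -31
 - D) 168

First: -139 + 73 = -66
Then: -66 + 238 = 172
A) 172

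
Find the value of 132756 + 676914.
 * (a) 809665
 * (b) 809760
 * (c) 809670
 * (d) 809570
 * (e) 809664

132756 + 676914 = 809670
c) 809670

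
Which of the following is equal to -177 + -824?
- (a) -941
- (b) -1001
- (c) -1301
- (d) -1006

-177 + -824 = -1001
b) -1001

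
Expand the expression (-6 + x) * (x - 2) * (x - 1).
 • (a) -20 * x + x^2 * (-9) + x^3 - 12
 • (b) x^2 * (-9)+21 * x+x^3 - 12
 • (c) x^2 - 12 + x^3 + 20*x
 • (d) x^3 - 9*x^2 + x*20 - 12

Expanding (-6 + x) * (x - 2) * (x - 1):
= x^3 - 9*x^2 + x*20 - 12
d) x^3 - 9*x^2 + x*20 - 12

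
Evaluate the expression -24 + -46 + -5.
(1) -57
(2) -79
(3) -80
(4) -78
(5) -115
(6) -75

First: -24 + -46 = -70
Then: -70 + -5 = -75
6) -75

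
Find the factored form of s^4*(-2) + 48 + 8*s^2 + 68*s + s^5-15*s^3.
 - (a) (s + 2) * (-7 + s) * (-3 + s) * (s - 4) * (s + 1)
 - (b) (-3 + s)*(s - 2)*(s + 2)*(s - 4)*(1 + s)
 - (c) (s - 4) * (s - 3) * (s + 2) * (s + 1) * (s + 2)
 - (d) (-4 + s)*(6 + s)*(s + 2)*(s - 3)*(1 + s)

We need to factor s^4*(-2) + 48 + 8*s^2 + 68*s + s^5-15*s^3.
The factored form is (s - 4) * (s - 3) * (s + 2) * (s + 1) * (s + 2).
c) (s - 4) * (s - 3) * (s + 2) * (s + 1) * (s + 2)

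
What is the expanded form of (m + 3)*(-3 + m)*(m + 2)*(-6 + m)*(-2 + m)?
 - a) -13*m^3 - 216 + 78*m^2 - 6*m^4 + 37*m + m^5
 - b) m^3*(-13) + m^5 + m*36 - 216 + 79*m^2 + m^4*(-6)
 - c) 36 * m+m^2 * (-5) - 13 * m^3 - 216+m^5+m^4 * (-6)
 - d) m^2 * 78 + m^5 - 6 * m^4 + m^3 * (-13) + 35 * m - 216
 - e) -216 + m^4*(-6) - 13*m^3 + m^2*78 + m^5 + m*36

Expanding (m + 3)*(-3 + m)*(m + 2)*(-6 + m)*(-2 + m):
= -216 + m^4*(-6) - 13*m^3 + m^2*78 + m^5 + m*36
e) -216 + m^4*(-6) - 13*m^3 + m^2*78 + m^5 + m*36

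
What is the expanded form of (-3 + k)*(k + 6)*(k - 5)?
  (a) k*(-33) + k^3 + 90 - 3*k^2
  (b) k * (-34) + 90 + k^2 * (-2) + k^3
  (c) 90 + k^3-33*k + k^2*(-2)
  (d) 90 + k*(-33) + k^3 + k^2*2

Expanding (-3 + k)*(k + 6)*(k - 5):
= 90 + k^3-33*k + k^2*(-2)
c) 90 + k^3-33*k + k^2*(-2)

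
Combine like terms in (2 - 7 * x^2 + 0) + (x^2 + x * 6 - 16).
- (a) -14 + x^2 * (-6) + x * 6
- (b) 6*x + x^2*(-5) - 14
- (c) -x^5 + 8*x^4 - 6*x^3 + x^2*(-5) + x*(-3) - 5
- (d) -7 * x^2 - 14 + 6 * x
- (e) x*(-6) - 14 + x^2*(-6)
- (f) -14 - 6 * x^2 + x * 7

Adding the polynomials and combining like terms:
(2 - 7*x^2 + 0) + (x^2 + x*6 - 16)
= -14 + x^2 * (-6) + x * 6
a) -14 + x^2 * (-6) + x * 6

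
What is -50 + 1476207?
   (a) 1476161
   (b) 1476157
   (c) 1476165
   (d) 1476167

-50 + 1476207 = 1476157
b) 1476157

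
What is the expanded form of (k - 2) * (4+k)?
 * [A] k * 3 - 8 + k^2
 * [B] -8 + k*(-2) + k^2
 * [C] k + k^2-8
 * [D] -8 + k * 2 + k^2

Expanding (k - 2) * (4+k):
= -8 + k * 2 + k^2
D) -8 + k * 2 + k^2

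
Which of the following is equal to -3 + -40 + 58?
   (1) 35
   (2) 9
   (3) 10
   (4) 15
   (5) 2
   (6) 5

First: -3 + -40 = -43
Then: -43 + 58 = 15
4) 15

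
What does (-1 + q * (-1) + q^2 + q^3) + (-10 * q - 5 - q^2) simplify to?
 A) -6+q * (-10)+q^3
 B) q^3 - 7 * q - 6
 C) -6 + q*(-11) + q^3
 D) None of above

Adding the polynomials and combining like terms:
(-1 + q*(-1) + q^2 + q^3) + (-10*q - 5 - q^2)
= -6 + q*(-11) + q^3
C) -6 + q*(-11) + q^3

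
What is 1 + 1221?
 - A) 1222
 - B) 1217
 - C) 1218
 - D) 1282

1 + 1221 = 1222
A) 1222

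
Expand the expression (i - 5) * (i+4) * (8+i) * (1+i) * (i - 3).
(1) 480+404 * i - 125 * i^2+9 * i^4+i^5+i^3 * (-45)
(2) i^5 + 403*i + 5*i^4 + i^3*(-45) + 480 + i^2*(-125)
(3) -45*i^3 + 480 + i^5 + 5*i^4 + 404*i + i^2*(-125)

Expanding (i - 5) * (i+4) * (8+i) * (1+i) * (i - 3):
= -45*i^3 + 480 + i^5 + 5*i^4 + 404*i + i^2*(-125)
3) -45*i^3 + 480 + i^5 + 5*i^4 + 404*i + i^2*(-125)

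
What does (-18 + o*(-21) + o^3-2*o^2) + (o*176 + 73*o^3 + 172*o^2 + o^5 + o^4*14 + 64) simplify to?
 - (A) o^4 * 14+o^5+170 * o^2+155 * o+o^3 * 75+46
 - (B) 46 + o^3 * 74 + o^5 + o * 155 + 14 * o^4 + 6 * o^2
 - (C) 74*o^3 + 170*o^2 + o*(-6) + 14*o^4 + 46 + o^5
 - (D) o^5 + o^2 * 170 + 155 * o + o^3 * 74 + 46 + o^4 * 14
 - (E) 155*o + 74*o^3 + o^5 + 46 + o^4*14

Adding the polynomials and combining like terms:
(-18 + o*(-21) + o^3 - 2*o^2) + (o*176 + 73*o^3 + 172*o^2 + o^5 + o^4*14 + 64)
= o^5 + o^2 * 170 + 155 * o + o^3 * 74 + 46 + o^4 * 14
D) o^5 + o^2 * 170 + 155 * o + o^3 * 74 + 46 + o^4 * 14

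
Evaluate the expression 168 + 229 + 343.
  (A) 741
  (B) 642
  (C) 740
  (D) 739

First: 168 + 229 = 397
Then: 397 + 343 = 740
C) 740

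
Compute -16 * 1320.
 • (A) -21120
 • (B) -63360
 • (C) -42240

-16 * 1320 = -21120
A) -21120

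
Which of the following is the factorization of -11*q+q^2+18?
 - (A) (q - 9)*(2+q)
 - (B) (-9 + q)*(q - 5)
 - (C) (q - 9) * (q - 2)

We need to factor -11*q+q^2+18.
The factored form is (q - 9) * (q - 2).
C) (q - 9) * (q - 2)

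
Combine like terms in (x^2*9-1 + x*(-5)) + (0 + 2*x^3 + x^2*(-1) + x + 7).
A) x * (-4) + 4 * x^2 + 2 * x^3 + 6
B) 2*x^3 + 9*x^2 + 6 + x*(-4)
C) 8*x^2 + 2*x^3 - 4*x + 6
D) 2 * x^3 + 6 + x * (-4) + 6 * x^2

Adding the polynomials and combining like terms:
(x^2*9 - 1 + x*(-5)) + (0 + 2*x^3 + x^2*(-1) + x + 7)
= 8*x^2 + 2*x^3 - 4*x + 6
C) 8*x^2 + 2*x^3 - 4*x + 6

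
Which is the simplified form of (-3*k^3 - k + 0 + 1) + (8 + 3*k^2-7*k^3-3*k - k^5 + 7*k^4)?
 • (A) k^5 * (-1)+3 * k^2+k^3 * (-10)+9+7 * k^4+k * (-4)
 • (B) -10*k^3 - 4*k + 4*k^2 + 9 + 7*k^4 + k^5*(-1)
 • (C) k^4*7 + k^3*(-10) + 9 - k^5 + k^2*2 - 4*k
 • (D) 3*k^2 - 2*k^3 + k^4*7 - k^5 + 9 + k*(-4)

Adding the polynomials and combining like terms:
(-3*k^3 - k + 0 + 1) + (8 + 3*k^2 - 7*k^3 - 3*k - k^5 + 7*k^4)
= k^5 * (-1)+3 * k^2+k^3 * (-10)+9+7 * k^4+k * (-4)
A) k^5 * (-1)+3 * k^2+k^3 * (-10)+9+7 * k^4+k * (-4)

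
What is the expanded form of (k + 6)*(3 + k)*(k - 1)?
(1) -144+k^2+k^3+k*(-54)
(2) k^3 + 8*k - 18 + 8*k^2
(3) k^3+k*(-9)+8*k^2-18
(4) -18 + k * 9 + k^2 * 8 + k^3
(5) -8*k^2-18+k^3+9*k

Expanding (k + 6)*(3 + k)*(k - 1):
= -18 + k * 9 + k^2 * 8 + k^3
4) -18 + k * 9 + k^2 * 8 + k^3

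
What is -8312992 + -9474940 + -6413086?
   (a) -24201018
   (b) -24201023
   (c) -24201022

First: -8312992 + -9474940 = -17787932
Then: -17787932 + -6413086 = -24201018
a) -24201018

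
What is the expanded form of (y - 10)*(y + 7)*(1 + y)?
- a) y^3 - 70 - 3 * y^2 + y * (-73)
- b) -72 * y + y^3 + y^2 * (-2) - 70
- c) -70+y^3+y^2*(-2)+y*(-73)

Expanding (y - 10)*(y + 7)*(1 + y):
= -70+y^3+y^2*(-2)+y*(-73)
c) -70+y^3+y^2*(-2)+y*(-73)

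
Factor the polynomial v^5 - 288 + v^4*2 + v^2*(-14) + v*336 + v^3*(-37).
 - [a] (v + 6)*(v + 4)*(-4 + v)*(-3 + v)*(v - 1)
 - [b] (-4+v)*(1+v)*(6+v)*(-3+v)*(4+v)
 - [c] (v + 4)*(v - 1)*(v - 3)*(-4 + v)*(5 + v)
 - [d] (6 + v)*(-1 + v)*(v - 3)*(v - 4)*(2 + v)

We need to factor v^5 - 288 + v^4*2 + v^2*(-14) + v*336 + v^3*(-37).
The factored form is (v + 6)*(v + 4)*(-4 + v)*(-3 + v)*(v - 1).
a) (v + 6)*(v + 4)*(-4 + v)*(-3 + v)*(v - 1)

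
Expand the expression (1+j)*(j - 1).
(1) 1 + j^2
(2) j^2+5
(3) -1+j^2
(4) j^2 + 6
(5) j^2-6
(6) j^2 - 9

Expanding (1+j)*(j - 1):
= -1+j^2
3) -1+j^2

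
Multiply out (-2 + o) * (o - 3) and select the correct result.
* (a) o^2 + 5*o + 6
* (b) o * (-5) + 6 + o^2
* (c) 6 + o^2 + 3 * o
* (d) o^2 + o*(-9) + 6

Expanding (-2 + o) * (o - 3):
= o * (-5) + 6 + o^2
b) o * (-5) + 6 + o^2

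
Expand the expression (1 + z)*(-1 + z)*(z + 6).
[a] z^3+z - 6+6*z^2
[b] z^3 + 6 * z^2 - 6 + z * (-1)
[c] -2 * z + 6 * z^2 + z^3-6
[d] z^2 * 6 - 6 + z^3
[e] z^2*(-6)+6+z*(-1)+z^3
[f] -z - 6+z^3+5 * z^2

Expanding (1 + z)*(-1 + z)*(z + 6):
= z^3 + 6 * z^2 - 6 + z * (-1)
b) z^3 + 6 * z^2 - 6 + z * (-1)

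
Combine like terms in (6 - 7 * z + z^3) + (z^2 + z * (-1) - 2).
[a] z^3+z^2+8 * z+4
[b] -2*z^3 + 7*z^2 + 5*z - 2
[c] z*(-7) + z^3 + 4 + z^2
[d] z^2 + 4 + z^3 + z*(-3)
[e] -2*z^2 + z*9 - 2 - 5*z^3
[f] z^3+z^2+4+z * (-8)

Adding the polynomials and combining like terms:
(6 - 7*z + z^3) + (z^2 + z*(-1) - 2)
= z^3+z^2+4+z * (-8)
f) z^3+z^2+4+z * (-8)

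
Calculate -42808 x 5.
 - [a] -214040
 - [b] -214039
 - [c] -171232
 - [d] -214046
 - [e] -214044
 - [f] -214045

-42808 * 5 = -214040
a) -214040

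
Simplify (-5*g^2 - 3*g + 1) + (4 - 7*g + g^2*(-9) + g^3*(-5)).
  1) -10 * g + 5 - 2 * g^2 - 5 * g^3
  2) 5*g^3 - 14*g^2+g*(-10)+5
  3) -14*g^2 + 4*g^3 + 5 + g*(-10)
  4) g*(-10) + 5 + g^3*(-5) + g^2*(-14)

Adding the polynomials and combining like terms:
(-5*g^2 - 3*g + 1) + (4 - 7*g + g^2*(-9) + g^3*(-5))
= g*(-10) + 5 + g^3*(-5) + g^2*(-14)
4) g*(-10) + 5 + g^3*(-5) + g^2*(-14)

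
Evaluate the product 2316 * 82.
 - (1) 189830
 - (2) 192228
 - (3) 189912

2316 * 82 = 189912
3) 189912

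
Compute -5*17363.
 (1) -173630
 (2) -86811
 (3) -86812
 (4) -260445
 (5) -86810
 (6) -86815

-5 * 17363 = -86815
6) -86815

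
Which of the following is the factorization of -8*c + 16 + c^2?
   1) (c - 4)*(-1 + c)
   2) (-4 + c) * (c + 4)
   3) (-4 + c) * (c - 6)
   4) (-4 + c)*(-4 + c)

We need to factor -8*c + 16 + c^2.
The factored form is (-4 + c)*(-4 + c).
4) (-4 + c)*(-4 + c)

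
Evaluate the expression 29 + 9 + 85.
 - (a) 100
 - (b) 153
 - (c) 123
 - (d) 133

First: 29 + 9 = 38
Then: 38 + 85 = 123
c) 123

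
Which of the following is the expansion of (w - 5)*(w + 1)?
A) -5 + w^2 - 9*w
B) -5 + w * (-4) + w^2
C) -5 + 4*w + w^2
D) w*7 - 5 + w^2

Expanding (w - 5)*(w + 1):
= -5 + w * (-4) + w^2
B) -5 + w * (-4) + w^2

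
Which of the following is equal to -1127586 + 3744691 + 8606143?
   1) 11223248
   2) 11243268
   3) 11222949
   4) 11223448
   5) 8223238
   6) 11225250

First: -1127586 + 3744691 = 2617105
Then: 2617105 + 8606143 = 11223248
1) 11223248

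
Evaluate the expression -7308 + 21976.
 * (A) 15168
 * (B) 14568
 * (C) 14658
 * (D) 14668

-7308 + 21976 = 14668
D) 14668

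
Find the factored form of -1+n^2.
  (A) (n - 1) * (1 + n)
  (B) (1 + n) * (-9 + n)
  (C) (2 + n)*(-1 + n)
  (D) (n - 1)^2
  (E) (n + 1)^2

We need to factor -1+n^2.
The factored form is (n - 1) * (1 + n).
A) (n - 1) * (1 + n)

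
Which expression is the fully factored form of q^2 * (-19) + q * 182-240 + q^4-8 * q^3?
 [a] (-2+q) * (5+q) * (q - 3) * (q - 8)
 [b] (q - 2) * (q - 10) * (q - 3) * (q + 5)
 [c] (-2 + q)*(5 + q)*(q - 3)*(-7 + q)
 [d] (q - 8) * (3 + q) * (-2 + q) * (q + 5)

We need to factor q^2 * (-19) + q * 182-240 + q^4-8 * q^3.
The factored form is (-2+q) * (5+q) * (q - 3) * (q - 8).
a) (-2+q) * (5+q) * (q - 3) * (q - 8)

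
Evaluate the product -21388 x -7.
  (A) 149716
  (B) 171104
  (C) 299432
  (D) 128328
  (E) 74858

-21388 * -7 = 149716
A) 149716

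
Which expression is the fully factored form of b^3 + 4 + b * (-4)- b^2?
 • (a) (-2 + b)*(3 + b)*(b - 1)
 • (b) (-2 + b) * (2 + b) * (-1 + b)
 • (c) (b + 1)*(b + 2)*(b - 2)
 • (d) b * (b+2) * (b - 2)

We need to factor b^3 + 4 + b * (-4)- b^2.
The factored form is (-2 + b) * (2 + b) * (-1 + b).
b) (-2 + b) * (2 + b) * (-1 + b)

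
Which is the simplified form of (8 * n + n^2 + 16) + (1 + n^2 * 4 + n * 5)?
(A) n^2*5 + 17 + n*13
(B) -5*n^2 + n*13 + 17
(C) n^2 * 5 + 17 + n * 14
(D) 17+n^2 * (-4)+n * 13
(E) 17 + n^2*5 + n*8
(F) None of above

Adding the polynomials and combining like terms:
(8*n + n^2 + 16) + (1 + n^2*4 + n*5)
= n^2*5 + 17 + n*13
A) n^2*5 + 17 + n*13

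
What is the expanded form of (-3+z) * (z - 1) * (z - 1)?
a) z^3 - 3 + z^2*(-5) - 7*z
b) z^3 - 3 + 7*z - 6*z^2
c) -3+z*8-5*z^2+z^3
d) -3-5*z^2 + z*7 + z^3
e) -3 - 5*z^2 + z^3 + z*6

Expanding (-3+z) * (z - 1) * (z - 1):
= -3-5*z^2 + z*7 + z^3
d) -3-5*z^2 + z*7 + z^3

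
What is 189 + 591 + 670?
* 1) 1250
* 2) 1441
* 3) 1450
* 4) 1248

First: 189 + 591 = 780
Then: 780 + 670 = 1450
3) 1450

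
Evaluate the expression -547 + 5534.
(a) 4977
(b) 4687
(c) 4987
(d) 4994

-547 + 5534 = 4987
c) 4987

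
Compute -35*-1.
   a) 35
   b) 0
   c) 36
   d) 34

-35 * -1 = 35
a) 35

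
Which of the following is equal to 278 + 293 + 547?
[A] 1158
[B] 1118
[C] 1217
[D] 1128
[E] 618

First: 278 + 293 = 571
Then: 571 + 547 = 1118
B) 1118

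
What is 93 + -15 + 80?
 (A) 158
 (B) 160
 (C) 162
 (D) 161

First: 93 + -15 = 78
Then: 78 + 80 = 158
A) 158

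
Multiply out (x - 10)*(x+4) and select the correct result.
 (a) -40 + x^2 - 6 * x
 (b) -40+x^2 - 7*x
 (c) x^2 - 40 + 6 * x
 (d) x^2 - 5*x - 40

Expanding (x - 10)*(x+4):
= -40 + x^2 - 6 * x
a) -40 + x^2 - 6 * x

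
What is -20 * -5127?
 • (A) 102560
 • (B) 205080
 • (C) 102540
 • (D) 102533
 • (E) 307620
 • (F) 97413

-20 * -5127 = 102540
C) 102540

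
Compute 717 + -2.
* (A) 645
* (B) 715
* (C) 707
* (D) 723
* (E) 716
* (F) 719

717 + -2 = 715
B) 715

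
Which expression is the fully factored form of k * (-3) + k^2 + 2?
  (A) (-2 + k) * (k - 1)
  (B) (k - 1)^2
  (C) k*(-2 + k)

We need to factor k * (-3) + k^2 + 2.
The factored form is (-2 + k) * (k - 1).
A) (-2 + k) * (k - 1)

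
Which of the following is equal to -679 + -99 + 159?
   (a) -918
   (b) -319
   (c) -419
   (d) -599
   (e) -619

First: -679 + -99 = -778
Then: -778 + 159 = -619
e) -619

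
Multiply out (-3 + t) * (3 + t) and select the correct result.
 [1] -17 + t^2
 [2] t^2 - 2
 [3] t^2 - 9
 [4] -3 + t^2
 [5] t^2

Expanding (-3 + t) * (3 + t):
= t^2 - 9
3) t^2 - 9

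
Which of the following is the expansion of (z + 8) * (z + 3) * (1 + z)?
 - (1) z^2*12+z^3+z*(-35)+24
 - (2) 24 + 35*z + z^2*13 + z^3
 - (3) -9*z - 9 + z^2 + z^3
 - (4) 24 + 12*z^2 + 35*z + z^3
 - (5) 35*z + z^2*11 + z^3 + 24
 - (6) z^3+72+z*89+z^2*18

Expanding (z + 8) * (z + 3) * (1 + z):
= 24 + 12*z^2 + 35*z + z^3
4) 24 + 12*z^2 + 35*z + z^3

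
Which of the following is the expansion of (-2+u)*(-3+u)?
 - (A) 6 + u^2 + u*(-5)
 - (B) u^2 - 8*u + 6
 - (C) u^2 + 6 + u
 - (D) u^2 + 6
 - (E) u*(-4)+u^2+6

Expanding (-2+u)*(-3+u):
= 6 + u^2 + u*(-5)
A) 6 + u^2 + u*(-5)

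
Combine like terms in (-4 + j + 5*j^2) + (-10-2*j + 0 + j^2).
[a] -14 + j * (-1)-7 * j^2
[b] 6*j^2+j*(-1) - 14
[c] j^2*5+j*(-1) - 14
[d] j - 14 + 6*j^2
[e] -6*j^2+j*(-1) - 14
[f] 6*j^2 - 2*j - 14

Adding the polynomials and combining like terms:
(-4 + j + 5*j^2) + (-10 - 2*j + 0 + j^2)
= 6*j^2+j*(-1) - 14
b) 6*j^2+j*(-1) - 14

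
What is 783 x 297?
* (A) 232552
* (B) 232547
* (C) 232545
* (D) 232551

783 * 297 = 232551
D) 232551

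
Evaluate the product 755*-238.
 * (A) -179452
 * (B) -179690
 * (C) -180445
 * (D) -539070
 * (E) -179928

755 * -238 = -179690
B) -179690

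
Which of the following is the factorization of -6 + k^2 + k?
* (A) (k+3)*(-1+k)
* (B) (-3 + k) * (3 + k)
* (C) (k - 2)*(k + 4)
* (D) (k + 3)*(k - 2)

We need to factor -6 + k^2 + k.
The factored form is (k + 3)*(k - 2).
D) (k + 3)*(k - 2)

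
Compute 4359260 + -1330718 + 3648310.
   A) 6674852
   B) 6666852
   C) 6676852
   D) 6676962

First: 4359260 + -1330718 = 3028542
Then: 3028542 + 3648310 = 6676852
C) 6676852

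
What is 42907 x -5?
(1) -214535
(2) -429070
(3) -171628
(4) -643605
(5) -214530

42907 * -5 = -214535
1) -214535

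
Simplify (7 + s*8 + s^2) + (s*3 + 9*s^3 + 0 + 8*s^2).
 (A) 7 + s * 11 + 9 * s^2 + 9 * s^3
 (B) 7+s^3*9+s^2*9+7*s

Adding the polynomials and combining like terms:
(7 + s*8 + s^2) + (s*3 + 9*s^3 + 0 + 8*s^2)
= 7 + s * 11 + 9 * s^2 + 9 * s^3
A) 7 + s * 11 + 9 * s^2 + 9 * s^3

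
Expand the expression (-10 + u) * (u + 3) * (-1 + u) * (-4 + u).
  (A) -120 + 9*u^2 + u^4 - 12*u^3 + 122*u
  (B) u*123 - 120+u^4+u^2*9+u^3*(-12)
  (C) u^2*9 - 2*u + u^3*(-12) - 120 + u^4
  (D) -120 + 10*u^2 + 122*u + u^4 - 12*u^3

Expanding (-10 + u) * (u + 3) * (-1 + u) * (-4 + u):
= -120 + 9*u^2 + u^4 - 12*u^3 + 122*u
A) -120 + 9*u^2 + u^4 - 12*u^3 + 122*u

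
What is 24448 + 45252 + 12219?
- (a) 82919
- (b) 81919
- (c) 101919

First: 24448 + 45252 = 69700
Then: 69700 + 12219 = 81919
b) 81919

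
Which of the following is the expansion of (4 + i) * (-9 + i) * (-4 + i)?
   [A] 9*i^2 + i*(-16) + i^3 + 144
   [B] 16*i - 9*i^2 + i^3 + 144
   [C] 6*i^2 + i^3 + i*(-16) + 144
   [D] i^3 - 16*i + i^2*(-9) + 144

Expanding (4 + i) * (-9 + i) * (-4 + i):
= i^3 - 16*i + i^2*(-9) + 144
D) i^3 - 16*i + i^2*(-9) + 144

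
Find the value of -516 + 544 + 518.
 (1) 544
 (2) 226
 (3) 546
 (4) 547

First: -516 + 544 = 28
Then: 28 + 518 = 546
3) 546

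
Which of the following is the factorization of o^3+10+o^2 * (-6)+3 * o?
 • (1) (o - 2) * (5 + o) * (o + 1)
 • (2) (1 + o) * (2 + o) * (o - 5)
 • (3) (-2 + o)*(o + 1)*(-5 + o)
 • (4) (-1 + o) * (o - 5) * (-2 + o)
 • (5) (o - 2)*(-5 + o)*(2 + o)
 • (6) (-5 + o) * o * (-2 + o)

We need to factor o^3+10+o^2 * (-6)+3 * o.
The factored form is (-2 + o)*(o + 1)*(-5 + o).
3) (-2 + o)*(o + 1)*(-5 + o)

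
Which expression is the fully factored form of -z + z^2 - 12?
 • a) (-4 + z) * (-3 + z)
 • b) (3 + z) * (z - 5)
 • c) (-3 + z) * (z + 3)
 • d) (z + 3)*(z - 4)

We need to factor -z + z^2 - 12.
The factored form is (z + 3)*(z - 4).
d) (z + 3)*(z - 4)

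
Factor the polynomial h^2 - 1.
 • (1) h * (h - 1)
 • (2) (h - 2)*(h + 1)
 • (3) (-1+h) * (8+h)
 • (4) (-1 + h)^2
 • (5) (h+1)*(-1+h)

We need to factor h^2 - 1.
The factored form is (h+1)*(-1+h).
5) (h+1)*(-1+h)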